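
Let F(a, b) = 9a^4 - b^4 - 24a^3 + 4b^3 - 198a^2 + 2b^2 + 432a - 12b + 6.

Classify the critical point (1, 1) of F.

saddle point

The mixed partial ∂²F/∂a∂b is 0, so the Hessian at any point is diag(F_aa, F_bb) = diag(36(3a^2 - 4a - 11), 4(-3b^2 + 6b + 1)).
At (1, 1): H = diag(-432, 16).
The eigenvalues have opposite signs, so H is indefinite: a saddle point.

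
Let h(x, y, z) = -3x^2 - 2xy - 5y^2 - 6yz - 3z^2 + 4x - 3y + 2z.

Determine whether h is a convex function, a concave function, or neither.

h is quadratic, so its Hessian is the constant matrix H = [[-6, -2, 0], [-2, -10, -6], [0, -6, -6]].
Leading principal minors: -6, 56, -120.
Signs alternate −, +, − ⇒ H ≺ 0 ⇒ concave.

concave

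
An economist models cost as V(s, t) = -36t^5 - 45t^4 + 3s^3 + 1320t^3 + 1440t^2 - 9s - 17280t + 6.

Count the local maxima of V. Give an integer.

2

V separates as a function of s plus a function of t, so ∇V=0 decouples.
∂V/∂s = 9(s - 1)(s + 1) = 0 at s ∈ {-1, 1}; ∂V/∂t = -180(t - 4)(t - 2)(t + 3)(t + 4) = 0 at t ∈ {-4, -3, 2, 4}.
The Hessian is diagonal: diag(V_ss, V_tt). Second derivatives: V_ss(-1)=-18, V_ss(1)=18; V_tt(-4)=8640, V_tt(-3)=-6300, V_tt(2)=10800, V_tt(4)=-20160.
Local maxima occur where both diagonal entries negative: (-1, -3), (-1, 4). Count: 2.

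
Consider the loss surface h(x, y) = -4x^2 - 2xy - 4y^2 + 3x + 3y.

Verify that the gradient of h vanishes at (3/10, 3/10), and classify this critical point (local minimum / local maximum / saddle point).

local maximum

∇h = (-8x - 2y + 3, -2x - 8y + 3); substituting (3/10, 3/10) gives ∇h = (0, 0), so (3/10, 3/10) is indeed a critical point.
The Hessian of h is constant: H = [[-8, -2], [-2, -8]].
det(H) = (-8)·(-8) − (-2)² = 60.
det(H) > 0 and tr(H) = -16 < 0, so H is negative definite and the point is a local maximum.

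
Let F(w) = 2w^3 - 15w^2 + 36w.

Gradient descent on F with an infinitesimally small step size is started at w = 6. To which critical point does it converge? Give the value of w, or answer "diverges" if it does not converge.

F'(w) = 6(w - 3)(w - 2), so F'(6) = 72.
Gradient descent moves in the -F' direction, i.e. w is decreasing.
The nearest critical point in that direction is w = 3, where F'' = 6 > 0 (a local minimum). The iterate converges there.

3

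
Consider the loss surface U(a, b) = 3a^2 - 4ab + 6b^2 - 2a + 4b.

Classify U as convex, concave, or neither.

convex

U is quadratic, so its Hessian is the constant matrix H = [[6, -4], [-4, 12]].
det(H) = 56, tr(H) = 18.
det(H) > 0 and tr(H) > 0, so H is positive definite everywhere: convex.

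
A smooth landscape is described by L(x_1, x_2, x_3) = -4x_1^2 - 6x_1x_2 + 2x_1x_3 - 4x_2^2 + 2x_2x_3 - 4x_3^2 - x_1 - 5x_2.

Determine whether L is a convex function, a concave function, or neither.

concave

L is quadratic, so its Hessian is the constant matrix H = [[-8, -6, 2], [-6, -8, 2], [2, 2, -8]].
Leading principal minors: -8, 28, -208.
Signs alternate −, +, − ⇒ H ≺ 0 ⇒ concave.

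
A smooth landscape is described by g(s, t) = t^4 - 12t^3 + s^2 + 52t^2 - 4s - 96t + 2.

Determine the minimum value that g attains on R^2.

-66

g(s,t) separates as P(s) + Q(t) + 2, so its minimum is min P + min Q + 2.
P'(s) = 2s - 4 vanishes at s ∈ {2}; Q'(t) = 4(t - 4)(t - 3)(t - 2) vanishes at t ∈ {2, 3, 4}.
Local minima of P (where P''>0): P(2)=-4. Local minima of Q: Q(2)=-64, Q(4)=-64.
So the global minimum of g is P(2) + Q(2) + 2 = -4 − 64 + 2 = -66, attained at (2, 2).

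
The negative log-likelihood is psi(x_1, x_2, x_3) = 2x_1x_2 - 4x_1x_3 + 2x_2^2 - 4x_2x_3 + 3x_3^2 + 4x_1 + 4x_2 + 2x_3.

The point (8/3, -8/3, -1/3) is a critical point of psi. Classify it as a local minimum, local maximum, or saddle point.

The Hessian is constant: H = [[0, 2, -4], [2, 4, -4], [-4, -4, 6]].
Leading principal minors: Δ₁ = 0, Δ₂ = -4, Δ₃ = -24.
The minors fit neither the all-positive nor the alternating-sign pattern, so H is indefinite: a saddle point.

saddle point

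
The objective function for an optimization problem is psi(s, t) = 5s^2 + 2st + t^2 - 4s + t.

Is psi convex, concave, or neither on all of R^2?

convex

psi is quadratic, so its Hessian is the constant matrix H = [[10, 2], [2, 2]].
det(H) = 16, tr(H) = 12.
det(H) > 0 and tr(H) > 0, so H is positive definite everywhere: convex.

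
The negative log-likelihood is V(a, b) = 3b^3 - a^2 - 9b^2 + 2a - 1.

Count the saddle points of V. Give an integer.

1

V separates as a function of a plus a function of b, so ∇V=0 decouples.
∂V/∂a = -2(a - 1) = 0 at a ∈ {1}; ∂V/∂b = 9b(b - 2) = 0 at b ∈ {0, 2}.
The Hessian is diagonal: diag(V_aa, V_bb). Second derivatives: V_aa(1)=-2; V_bb(0)=-18, V_bb(2)=18.
Saddle points occur where the two diagonal entries have opposite signs: (1, 2). Count: 1.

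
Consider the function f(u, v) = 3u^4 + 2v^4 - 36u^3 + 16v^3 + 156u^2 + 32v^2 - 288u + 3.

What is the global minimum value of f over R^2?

-189

f(u,v) separates as P(u) + Q(v) + 3, so its minimum is min P + min Q + 3.
P'(u) = 12(u - 4)(u - 3)(u - 2) vanishes at u ∈ {2, 3, 4}; Q'(v) = 8v(v + 2)(v + 4) vanishes at v ∈ {-4, -2, 0}.
Local minima of P (where P''>0): P(2)=-192, P(4)=-192. Local minima of Q: Q(-4)=0, Q(0)=0.
So the global minimum of f is P(2) + Q(-4) + 3 = -192 + 0 + 3 = -189, attained at (2, -4).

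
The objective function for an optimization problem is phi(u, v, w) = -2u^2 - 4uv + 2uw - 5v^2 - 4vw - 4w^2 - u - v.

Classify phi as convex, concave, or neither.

concave

phi is quadratic, so its Hessian is the constant matrix H = [[-4, -4, 2], [-4, -10, -4], [2, -4, -8]].
Leading principal minors: -4, 24, -24.
Signs alternate −, +, − ⇒ H ≺ 0 ⇒ concave.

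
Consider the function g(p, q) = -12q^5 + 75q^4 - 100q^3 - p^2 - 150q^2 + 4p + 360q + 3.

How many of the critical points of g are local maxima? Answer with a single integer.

g separates as a function of p plus a function of q, so ∇g=0 decouples.
∂g/∂p = -2(p - 2) = 0 at p ∈ {2}; ∂g/∂q = -60(q - 3)(q - 2)(q - 1)(q + 1) = 0 at q ∈ {-1, 1, 2, 3}.
The Hessian is diagonal: diag(g_pp, g_qq). Second derivatives: g_pp(2)=-2; g_qq(-1)=1440, g_qq(1)=-240, g_qq(2)=180, g_qq(3)=-480.
Local maxima occur where both diagonal entries negative: (2, 1), (2, 3). Count: 2.

2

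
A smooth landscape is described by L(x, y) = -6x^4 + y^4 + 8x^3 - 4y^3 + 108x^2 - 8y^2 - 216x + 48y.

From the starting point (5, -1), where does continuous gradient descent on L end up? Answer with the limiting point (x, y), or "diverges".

L is separable, so gradient descent decouples: x follows -∂L/∂x, y follows -∂L/∂y.
∂L/∂x = -24(x - 3)(x - 1)(x + 3); at x=5 this is -1536, so x increases.
∂L/∂y = 4(y - 3)(y - 2)(y + 2); at y=-1 this is 48, so y decreases.
The x-coordinate has no critical point in that direction and runs off to infinity.

diverges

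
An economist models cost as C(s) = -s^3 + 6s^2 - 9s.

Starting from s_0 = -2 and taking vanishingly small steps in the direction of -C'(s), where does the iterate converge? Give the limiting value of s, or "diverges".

1

C'(s) = -3(s - 3)(s - 1), so C'(-2) = -45.
Gradient descent moves in the -C' direction, i.e. s is increasing.
The nearest critical point in that direction is s = 1, where C'' = 6 > 0 (a local minimum). The iterate converges there.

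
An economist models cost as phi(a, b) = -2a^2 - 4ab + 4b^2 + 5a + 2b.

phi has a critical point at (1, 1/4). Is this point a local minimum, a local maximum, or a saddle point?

The Hessian of phi is constant: H = [[-4, -4], [-4, 8]].
det(H) = (-4)·8 − (-4)² = -48.
Since det(H) < 0, H is indefinite and the critical point is a saddle point.

saddle point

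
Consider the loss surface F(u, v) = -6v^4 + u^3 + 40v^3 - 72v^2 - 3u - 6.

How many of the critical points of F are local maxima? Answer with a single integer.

2

F separates as a function of u plus a function of v, so ∇F=0 decouples.
∂F/∂u = 3(u - 1)(u + 1) = 0 at u ∈ {-1, 1}; ∂F/∂v = -24v(v - 3)(v - 2) = 0 at v ∈ {0, 2, 3}.
The Hessian is diagonal: diag(F_uu, F_vv). Second derivatives: F_uu(-1)=-6, F_uu(1)=6; F_vv(0)=-144, F_vv(2)=48, F_vv(3)=-72.
Local maxima occur where both diagonal entries negative: (-1, 0), (-1, 3). Count: 2.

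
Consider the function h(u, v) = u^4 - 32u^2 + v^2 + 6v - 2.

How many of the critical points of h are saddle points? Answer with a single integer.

1

h separates as a function of u plus a function of v, so ∇h=0 decouples.
∂h/∂u = 4u(u - 4)(u + 4) = 0 at u ∈ {-4, 0, 4}; ∂h/∂v = 2(v + 3) = 0 at v ∈ {-3}.
The Hessian is diagonal: diag(h_uu, h_vv). Second derivatives: h_uu(-4)=128, h_uu(0)=-64, h_uu(4)=128; h_vv(-3)=2.
Saddle points occur where the two diagonal entries have opposite signs: (0, -3). Count: 1.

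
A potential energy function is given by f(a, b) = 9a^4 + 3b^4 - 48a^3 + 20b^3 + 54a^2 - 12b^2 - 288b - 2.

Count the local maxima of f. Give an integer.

1

f separates as a function of a plus a function of b, so ∇f=0 decouples.
∂f/∂a = 36a(a - 3)(a - 1) = 0 at a ∈ {0, 1, 3}; ∂f/∂b = 12(b - 2)(b + 3)(b + 4) = 0 at b ∈ {-4, -3, 2}.
The Hessian is diagonal: diag(f_aa, f_bb). Second derivatives: f_aa(0)=108, f_aa(1)=-72, f_aa(3)=216; f_bb(-4)=72, f_bb(-3)=-60, f_bb(2)=360.
Local maxima occur where both diagonal entries negative: (1, -3). Count: 1.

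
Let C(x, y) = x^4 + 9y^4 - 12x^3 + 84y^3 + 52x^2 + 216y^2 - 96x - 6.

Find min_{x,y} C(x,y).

C(x,y) separates as P(x) + Q(y) − 6, so its minimum is min P + min Q − 6.
P'(x) = 4(x - 4)(x - 3)(x - 2) vanishes at x ∈ {2, 3, 4}; Q'(y) = 36y(y + 3)(y + 4) vanishes at y ∈ {-4, -3, 0}.
Local minima of P (where P''>0): P(2)=-64, P(4)=-64. Local minima of Q: Q(-4)=384, Q(0)=0.
So the global minimum of C is P(2) + Q(0) − 6 = -64 + 0 − 6 = -70, attained at (2, 0).

-70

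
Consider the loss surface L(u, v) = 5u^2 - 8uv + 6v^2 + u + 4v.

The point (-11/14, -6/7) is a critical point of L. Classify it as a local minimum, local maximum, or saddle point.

The Hessian of L is constant: H = [[10, -8], [-8, 12]].
det(H) = 10·12 − (-8)² = 56.
det(H) > 0 and tr(H) = 22 > 0, so H is positive definite and the point is a local minimum.

local minimum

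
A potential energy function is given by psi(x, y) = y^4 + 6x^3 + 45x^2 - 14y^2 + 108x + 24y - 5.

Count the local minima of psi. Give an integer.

psi separates as a function of x plus a function of y, so ∇psi=0 decouples.
∂psi/∂x = 18(x + 2)(x + 3) = 0 at x ∈ {-3, -2}; ∂psi/∂y = 4(y - 2)(y - 1)(y + 3) = 0 at y ∈ {-3, 1, 2}.
The Hessian is diagonal: diag(psi_xx, psi_yy). Second derivatives: psi_xx(-3)=-18, psi_xx(-2)=18; psi_yy(-3)=80, psi_yy(1)=-16, psi_yy(2)=20.
Local minima occur where both diagonal entries positive: (-2, -3), (-2, 2). Count: 2.

2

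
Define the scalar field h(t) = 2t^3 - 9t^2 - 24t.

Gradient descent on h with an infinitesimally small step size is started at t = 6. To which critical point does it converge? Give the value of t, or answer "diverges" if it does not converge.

4

h'(t) = 6(t - 4)(t + 1), so h'(6) = 84.
Gradient descent moves in the -h' direction, i.e. t is decreasing.
The nearest critical point in that direction is t = 4, where h'' = 30 > 0 (a local minimum). The iterate converges there.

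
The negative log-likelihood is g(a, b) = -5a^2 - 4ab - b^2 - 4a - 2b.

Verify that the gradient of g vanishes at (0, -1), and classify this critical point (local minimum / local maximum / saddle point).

∇g = (-10a - 4b - 4, -4a - 2b - 2); substituting (0, -1) gives ∇g = (0, 0), so (0, -1) is indeed a critical point.
The Hessian of g is constant: H = [[-10, -4], [-4, -2]].
det(H) = (-10)·(-2) − (-4)² = 4.
det(H) > 0 and tr(H) = -12 < 0, so H is negative definite and the point is a local maximum.

local maximum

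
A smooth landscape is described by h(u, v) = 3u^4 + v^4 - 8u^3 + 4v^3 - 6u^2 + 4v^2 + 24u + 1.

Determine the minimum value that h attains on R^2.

h(u,v) separates as P(u) + Q(v) + 1, so its minimum is min P + min Q + 1.
P'(u) = 12(u - 2)(u - 1)(u + 1) vanishes at u ∈ {-1, 1, 2}; Q'(v) = 4v(v + 1)(v + 2) vanishes at v ∈ {-2, -1, 0}.
Local minima of P (where P''>0): P(-1)=-19, P(2)=8. Local minima of Q: Q(-2)=0, Q(0)=0.
So the global minimum of h is P(-1) + Q(-2) + 1 = -19 + 0 + 1 = -18, attained at (-1, -2).

-18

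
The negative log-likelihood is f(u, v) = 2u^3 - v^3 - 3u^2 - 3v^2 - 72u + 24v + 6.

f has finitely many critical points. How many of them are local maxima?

1

f separates as a function of u plus a function of v, so ∇f=0 decouples.
∂f/∂u = 6(u - 4)(u + 3) = 0 at u ∈ {-3, 4}; ∂f/∂v = -3(v - 2)(v + 4) = 0 at v ∈ {-4, 2}.
The Hessian is diagonal: diag(f_uu, f_vv). Second derivatives: f_uu(-3)=-42, f_uu(4)=42; f_vv(-4)=18, f_vv(2)=-18.
Local maxima occur where both diagonal entries negative: (-3, 2). Count: 1.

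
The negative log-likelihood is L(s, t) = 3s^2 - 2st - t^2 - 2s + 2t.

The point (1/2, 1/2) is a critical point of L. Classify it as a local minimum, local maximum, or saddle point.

saddle point

The Hessian of L is constant: H = [[6, -2], [-2, -2]].
det(H) = 6·(-2) − (-2)² = -16.
Since det(H) < 0, H is indefinite and the critical point is a saddle point.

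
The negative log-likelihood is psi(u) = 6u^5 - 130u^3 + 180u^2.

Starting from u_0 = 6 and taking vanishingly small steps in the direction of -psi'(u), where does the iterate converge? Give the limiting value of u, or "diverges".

3

psi'(u) = 30u(u - 3)(u - 1)(u + 4), so psi'(6) = 27000.
Gradient descent moves in the -psi' direction, i.e. u is decreasing.
The nearest critical point in that direction is u = 3, where psi'' = 1260 > 0 (a local minimum). The iterate converges there.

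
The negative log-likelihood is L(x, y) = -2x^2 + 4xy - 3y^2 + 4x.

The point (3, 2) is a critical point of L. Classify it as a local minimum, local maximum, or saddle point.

The Hessian of L is constant: H = [[-4, 4], [4, -6]].
det(H) = (-4)·(-6) − 4² = 8.
det(H) > 0 and tr(H) = -10 < 0, so H is negative definite and the point is a local maximum.

local maximum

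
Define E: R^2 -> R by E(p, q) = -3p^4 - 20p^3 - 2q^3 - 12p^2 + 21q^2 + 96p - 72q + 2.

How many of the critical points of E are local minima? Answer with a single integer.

1

E separates as a function of p plus a function of q, so ∇E=0 decouples.
∂E/∂p = -12(p - 1)(p + 2)(p + 4) = 0 at p ∈ {-4, -2, 1}; ∂E/∂q = -6(q - 4)(q - 3) = 0 at q ∈ {3, 4}.
The Hessian is diagonal: diag(E_pp, E_qq). Second derivatives: E_pp(-4)=-120, E_pp(-2)=72, E_pp(1)=-180; E_qq(3)=6, E_qq(4)=-6.
Local minima occur where both diagonal entries positive: (-2, 3). Count: 1.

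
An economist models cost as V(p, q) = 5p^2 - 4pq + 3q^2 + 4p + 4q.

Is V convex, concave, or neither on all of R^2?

V is quadratic, so its Hessian is the constant matrix H = [[10, -4], [-4, 6]].
det(H) = 44, tr(H) = 16.
det(H) > 0 and tr(H) > 0, so H is positive definite everywhere: convex.

convex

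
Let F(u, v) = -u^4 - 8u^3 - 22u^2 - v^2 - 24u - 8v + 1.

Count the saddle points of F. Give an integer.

F separates as a function of u plus a function of v, so ∇F=0 decouples.
∂F/∂u = -4(u + 1)(u + 2)(u + 3) = 0 at u ∈ {-3, -2, -1}; ∂F/∂v = -2(v + 4) = 0 at v ∈ {-4}.
The Hessian is diagonal: diag(F_uu, F_vv). Second derivatives: F_uu(-3)=-8, F_uu(-2)=4, F_uu(-1)=-8; F_vv(-4)=-2.
Saddle points occur where the two diagonal entries have opposite signs: (-2, -4). Count: 1.

1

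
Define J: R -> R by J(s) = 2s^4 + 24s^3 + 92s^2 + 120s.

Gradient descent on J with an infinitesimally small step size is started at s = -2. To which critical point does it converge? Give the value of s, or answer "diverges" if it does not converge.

-1

J'(s) = 8(s + 1)(s + 3)(s + 5), so J'(-2) = -24.
Gradient descent moves in the -J' direction, i.e. s is increasing.
The nearest critical point in that direction is s = -1, where J'' = 64 > 0 (a local minimum). The iterate converges there.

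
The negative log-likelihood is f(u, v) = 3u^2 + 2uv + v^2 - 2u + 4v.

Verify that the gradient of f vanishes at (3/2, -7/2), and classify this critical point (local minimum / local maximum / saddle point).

∇f = (6u + 2v - 2, 2u + 2v + 4); substituting (3/2, -7/2) gives ∇f = (0, 0), so (3/2, -7/2) is indeed a critical point.
The Hessian of f is constant: H = [[6, 2], [2, 2]].
det(H) = 6·2 − 2² = 8.
det(H) > 0 and tr(H) = 8 > 0, so H is positive definite and the point is a local minimum.

local minimum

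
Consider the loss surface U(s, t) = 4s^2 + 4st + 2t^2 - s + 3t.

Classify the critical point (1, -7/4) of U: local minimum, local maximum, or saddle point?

local minimum

The Hessian of U is constant: H = [[8, 4], [4, 4]].
det(H) = 8·4 − 4² = 16.
det(H) > 0 and tr(H) = 12 > 0, so H is positive definite and the point is a local minimum.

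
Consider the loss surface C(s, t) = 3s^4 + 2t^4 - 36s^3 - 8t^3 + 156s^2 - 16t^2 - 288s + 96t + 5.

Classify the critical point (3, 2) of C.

local maximum

The mixed partial ∂²C/∂s∂t is 0, so the Hessian at any point is diag(C_ss, C_tt) = diag(12(3s^2 - 18s + 26), 8(3t^2 - 6t - 4)).
At (3, 2): H = diag(-12, -32).
Both eigenvalues are negative, so H is negative definite: a local maximum.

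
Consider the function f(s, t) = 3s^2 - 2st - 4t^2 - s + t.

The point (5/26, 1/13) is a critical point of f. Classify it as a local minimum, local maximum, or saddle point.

saddle point

The Hessian of f is constant: H = [[6, -2], [-2, -8]].
det(H) = 6·(-8) − (-2)² = -52.
Since det(H) < 0, H is indefinite and the critical point is a saddle point.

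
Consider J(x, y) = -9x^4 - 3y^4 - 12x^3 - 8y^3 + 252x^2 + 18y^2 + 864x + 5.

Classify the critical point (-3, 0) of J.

saddle point

The mixed partial ∂²J/∂x∂y is 0, so the Hessian at any point is diag(J_xx, J_yy) = diag(36(-3x^2 - 2x + 14), 12(-3y^2 - 4y + 3)).
At (-3, 0): H = diag(-252, 36).
The eigenvalues have opposite signs, so H is indefinite: a saddle point.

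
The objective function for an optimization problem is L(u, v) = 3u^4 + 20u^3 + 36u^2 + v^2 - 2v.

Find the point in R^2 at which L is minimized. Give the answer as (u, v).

(0, 1)

L(u,v) separates as P(u) + Q(v), so its minimum is min P + min Q.
P'(u) = 12u(u + 2)(u + 3) vanishes at u ∈ {-3, -2, 0}; Q'(v) = 2v - 2 vanishes at v ∈ {1}.
Local minima of P (where P''>0): P(-3)=27, P(0)=0. Local minima of Q: Q(1)=-1.
So the global minimum of L is P(0) + Q(1) = 0 − 1 = -1, attained at (0, 1).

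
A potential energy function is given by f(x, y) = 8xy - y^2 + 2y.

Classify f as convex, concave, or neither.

neither

f is quadratic, so its Hessian is the constant matrix H = [[0, 8], [8, -2]].
det(H) = -64, tr(H) = -2.
det(H) < 0, so H is indefinite: neither convex nor concave.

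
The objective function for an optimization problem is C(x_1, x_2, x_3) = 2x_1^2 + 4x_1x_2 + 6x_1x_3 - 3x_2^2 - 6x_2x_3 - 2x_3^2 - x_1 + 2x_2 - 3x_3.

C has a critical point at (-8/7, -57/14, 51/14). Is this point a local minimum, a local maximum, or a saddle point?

saddle point

The Hessian is constant: H = [[4, 4, 6], [4, -6, -6], [6, -6, -4]].
Leading principal minors: Δ₁ = 4, Δ₂ = -40, Δ₃ = -56.
The minors fit neither the all-positive nor the alternating-sign pattern, so H is indefinite: a saddle point.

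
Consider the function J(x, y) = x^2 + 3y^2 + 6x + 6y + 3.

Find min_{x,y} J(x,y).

-9

J(x,y) separates as P(x) + Q(y) + 3, so its minimum is min P + min Q + 3.
P'(x) = 2x + 6 vanishes at x ∈ {-3}; Q'(y) = 6y + 6 vanishes at y ∈ {-1}.
Local minima of P (where P''>0): P(-3)=-9. Local minima of Q: Q(-1)=-3.
So the global minimum of J is P(-3) + Q(-1) + 3 = -9 − 3 + 3 = -9, attained at (-3, -1).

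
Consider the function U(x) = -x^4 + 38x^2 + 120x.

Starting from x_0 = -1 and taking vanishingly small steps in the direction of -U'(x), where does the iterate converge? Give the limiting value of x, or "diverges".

U'(x) = -4(x - 5)(x + 2)(x + 3), so U'(-1) = 48.
Gradient descent moves in the -U' direction, i.e. x is decreasing.
The nearest critical point in that direction is x = -2, where U'' = 28 > 0 (a local minimum). The iterate converges there.

-2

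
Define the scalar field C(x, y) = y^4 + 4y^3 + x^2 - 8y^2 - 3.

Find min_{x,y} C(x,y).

C(x,y) separates as P(x) + Q(y) − 3, so its minimum is min P + min Q − 3.
P'(x) = 2x vanishes at x ∈ {0}; Q'(y) = 4y(y - 1)(y + 4) vanishes at y ∈ {-4, 0, 1}.
Local minima of P (where P''>0): P(0)=0. Local minima of Q: Q(-4)=-128, Q(1)=-3.
So the global minimum of C is P(0) + Q(-4) − 3 = 0 − 128 − 3 = -131, attained at (0, -4).

-131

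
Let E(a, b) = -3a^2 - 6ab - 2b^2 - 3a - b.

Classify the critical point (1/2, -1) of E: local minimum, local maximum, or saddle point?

The Hessian of E is constant: H = [[-6, -6], [-6, -4]].
det(H) = (-6)·(-4) − (-6)² = -12.
Since det(H) < 0, H is indefinite and the critical point is a saddle point.

saddle point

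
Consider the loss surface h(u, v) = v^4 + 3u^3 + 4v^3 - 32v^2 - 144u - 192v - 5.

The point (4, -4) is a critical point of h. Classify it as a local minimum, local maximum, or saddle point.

The mixed partial ∂²h/∂u∂v is 0, so the Hessian at any point is diag(h_uu, h_vv) = diag(18u, 4(3v^2 + 6v - 16)).
At (4, -4): H = diag(72, 32).
Both eigenvalues are positive, so H is positive definite: a local minimum.

local minimum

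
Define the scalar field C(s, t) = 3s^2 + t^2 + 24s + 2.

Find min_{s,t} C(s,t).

-46

C(s,t) separates as P(s) + Q(t) + 2, so its minimum is min P + min Q + 2.
P'(s) = 6s + 24 vanishes at s ∈ {-4}; Q'(t) = 2t vanishes at t ∈ {0}.
Local minima of P (where P''>0): P(-4)=-48. Local minima of Q: Q(0)=0.
So the global minimum of C is P(-4) + Q(0) + 2 = -48 + 0 + 2 = -46, attained at (-4, 0).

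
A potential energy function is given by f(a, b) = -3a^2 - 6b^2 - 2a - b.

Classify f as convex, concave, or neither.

concave

f is quadratic, so its Hessian is the constant matrix H = [[-6, 0], [0, -12]].
det(H) = 72, tr(H) = -18.
det(H) > 0 and tr(H) < 0, so H is negative definite everywhere: concave.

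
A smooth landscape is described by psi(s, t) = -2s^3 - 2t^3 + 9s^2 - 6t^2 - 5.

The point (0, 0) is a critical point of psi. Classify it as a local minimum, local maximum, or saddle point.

saddle point

The mixed partial ∂²psi/∂s∂t is 0, so the Hessian at any point is diag(psi_ss, psi_tt) = diag(6(-2s + 3), -12(t + 1)).
At (0, 0): H = diag(18, -12).
The eigenvalues have opposite signs, so H is indefinite: a saddle point.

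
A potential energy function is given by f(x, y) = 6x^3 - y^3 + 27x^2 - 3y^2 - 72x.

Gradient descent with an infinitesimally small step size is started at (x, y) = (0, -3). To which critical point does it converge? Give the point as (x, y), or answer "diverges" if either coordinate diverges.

(1, -2)

f is separable, so gradient descent decouples: x follows -∂f/∂x, y follows -∂f/∂y.
∂f/∂x = 18(x - 1)(x + 4); at x=0 this is -72, so x increases.
∂f/∂y = -3y(y + 2); at y=-3 this is -9, so y increases.
x converges to its nearest critical value 1 (a local min of the x-part); y converges to -2. The iterate converges to (1, -2).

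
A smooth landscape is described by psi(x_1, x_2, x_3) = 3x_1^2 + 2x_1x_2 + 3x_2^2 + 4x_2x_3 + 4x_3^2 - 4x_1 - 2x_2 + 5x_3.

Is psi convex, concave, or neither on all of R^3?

convex

psi is quadratic, so its Hessian is the constant matrix H = [[6, 2, 0], [2, 6, 4], [0, 4, 8]].
Leading principal minors: 6, 32, 160.
All positive ⇒ H ≻ 0 ⇒ convex.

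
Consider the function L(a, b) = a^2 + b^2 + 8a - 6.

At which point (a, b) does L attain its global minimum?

L(a,b) separates as P(a) + Q(b) − 6, so its minimum is min P + min Q − 6.
P'(a) = 2a + 8 vanishes at a ∈ {-4}; Q'(b) = 2b vanishes at b ∈ {0}.
Local minima of P (where P''>0): P(-4)=-16. Local minima of Q: Q(0)=0.
So the global minimum of L is P(-4) + Q(0) − 6 = -16 + 0 − 6 = -22, attained at (-4, 0).

(-4, 0)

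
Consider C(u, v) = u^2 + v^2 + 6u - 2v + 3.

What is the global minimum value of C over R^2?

C(u,v) separates as P(u) + Q(v) + 3, so its minimum is min P + min Q + 3.
P'(u) = 2u + 6 vanishes at u ∈ {-3}; Q'(v) = 2v - 2 vanishes at v ∈ {1}.
Local minima of P (where P''>0): P(-3)=-9. Local minima of Q: Q(1)=-1.
So the global minimum of C is P(-3) + Q(1) + 3 = -9 − 1 + 3 = -7, attained at (-3, 1).

-7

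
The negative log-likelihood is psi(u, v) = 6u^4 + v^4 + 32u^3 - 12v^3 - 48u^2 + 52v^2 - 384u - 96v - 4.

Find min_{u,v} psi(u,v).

-676

psi(u,v) separates as P(u) + Q(v) − 4, so its minimum is min P + min Q − 4.
P'(u) = 24(u - 2)(u + 2)(u + 4) vanishes at u ∈ {-4, -2, 2}; Q'(v) = 4(v - 4)(v - 3)(v - 2) vanishes at v ∈ {2, 3, 4}.
Local minima of P (where P''>0): P(-4)=256, P(2)=-608. Local minima of Q: Q(2)=-64, Q(4)=-64.
So the global minimum of psi is P(2) + Q(2) − 4 = -608 − 64 − 4 = -676, attained at (2, 2).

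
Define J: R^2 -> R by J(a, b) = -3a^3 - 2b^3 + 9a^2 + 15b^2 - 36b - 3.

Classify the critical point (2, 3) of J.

The mixed partial ∂²J/∂a∂b is 0, so the Hessian at any point is diag(J_aa, J_bb) = diag(18(-a + 1), 6(-2b + 5)).
At (2, 3): H = diag(-18, -6).
Both eigenvalues are negative, so H is negative definite: a local maximum.

local maximum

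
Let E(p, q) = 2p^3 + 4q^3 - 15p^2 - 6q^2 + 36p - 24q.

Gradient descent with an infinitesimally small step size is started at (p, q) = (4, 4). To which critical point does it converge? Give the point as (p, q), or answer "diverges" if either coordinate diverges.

E is separable, so gradient descent decouples: p follows -∂E/∂p, q follows -∂E/∂q.
∂E/∂p = 6(p - 3)(p - 2); at p=4 this is 12, so p decreases.
∂E/∂q = 12(q - 2)(q + 1); at q=4 this is 120, so q decreases.
p converges to its nearest critical value 3 (a local min of the p-part); q converges to 2. The iterate converges to (3, 2).

(3, 2)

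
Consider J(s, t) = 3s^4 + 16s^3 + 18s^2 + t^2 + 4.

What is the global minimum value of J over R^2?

-23

J(s,t) separates as P(s) + Q(t) + 4, so its minimum is min P + min Q + 4.
P'(s) = 12s(s + 1)(s + 3) vanishes at s ∈ {-3, -1, 0}; Q'(t) = 2t vanishes at t ∈ {0}.
Local minima of P (where P''>0): P(-3)=-27, P(0)=0. Local minima of Q: Q(0)=0.
So the global minimum of J is P(-3) + Q(0) + 4 = -27 + 0 + 4 = -23, attained at (-3, 0).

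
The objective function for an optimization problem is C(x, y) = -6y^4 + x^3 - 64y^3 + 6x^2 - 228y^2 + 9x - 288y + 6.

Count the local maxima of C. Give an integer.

C separates as a function of x plus a function of y, so ∇C=0 decouples.
∂C/∂x = 3(x + 1)(x + 3) = 0 at x ∈ {-3, -1}; ∂C/∂y = -24(y + 1)(y + 3)(y + 4) = 0 at y ∈ {-4, -3, -1}.
The Hessian is diagonal: diag(C_xx, C_yy). Second derivatives: C_xx(-3)=-6, C_xx(-1)=6; C_yy(-4)=-72, C_yy(-3)=48, C_yy(-1)=-144.
Local maxima occur where both diagonal entries negative: (-3, -4), (-3, -1). Count: 2.

2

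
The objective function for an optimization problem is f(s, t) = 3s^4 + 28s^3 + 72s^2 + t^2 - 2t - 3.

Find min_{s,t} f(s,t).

f(s,t) separates as P(s) + Q(t) − 3, so its minimum is min P + min Q − 3.
P'(s) = 12s(s + 3)(s + 4) vanishes at s ∈ {-4, -3, 0}; Q'(t) = 2(t - 1) vanishes at t ∈ {1}.
Local minima of P (where P''>0): P(-4)=128, P(0)=0. Local minima of Q: Q(1)=-1.
So the global minimum of f is P(0) + Q(1) − 3 = 0 − 1 − 3 = -4, attained at (0, 1).

-4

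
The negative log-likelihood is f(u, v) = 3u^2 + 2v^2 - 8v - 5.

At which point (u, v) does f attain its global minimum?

f(u,v) separates as P(u) + Q(v) − 5, so its minimum is min P + min Q − 5.
P'(u) = 6u vanishes at u ∈ {0}; Q'(v) = 4v - 8 vanishes at v ∈ {2}.
Local minima of P (where P''>0): P(0)=0. Local minima of Q: Q(2)=-8.
So the global minimum of f is P(0) + Q(2) − 5 = 0 − 8 − 5 = -13, attained at (0, 2).

(0, 2)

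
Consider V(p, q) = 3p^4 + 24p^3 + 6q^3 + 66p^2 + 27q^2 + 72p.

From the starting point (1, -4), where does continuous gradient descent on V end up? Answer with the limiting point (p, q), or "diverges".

V is separable, so gradient descent decouples: p follows -∂V/∂p, q follows -∂V/∂q.
∂V/∂p = 12(p + 1)(p + 2)(p + 3); at p=1 this is 288, so p decreases.
∂V/∂q = 18q(q + 3); at q=-4 this is 72, so q decreases.
The q-coordinate has no critical point in that direction and runs off to infinity.

diverges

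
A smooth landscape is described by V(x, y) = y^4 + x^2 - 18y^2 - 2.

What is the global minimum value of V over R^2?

-83

V(x,y) separates as P(x) + Q(y) − 2, so its minimum is min P + min Q − 2.
P'(x) = 2x vanishes at x ∈ {0}; Q'(y) = 4y(y - 3)(y + 3) vanishes at y ∈ {-3, 0, 3}.
Local minima of P (where P''>0): P(0)=0. Local minima of Q: Q(-3)=-81, Q(3)=-81.
So the global minimum of V is P(0) + Q(-3) − 2 = 0 − 81 − 2 = -83, attained at (0, -3).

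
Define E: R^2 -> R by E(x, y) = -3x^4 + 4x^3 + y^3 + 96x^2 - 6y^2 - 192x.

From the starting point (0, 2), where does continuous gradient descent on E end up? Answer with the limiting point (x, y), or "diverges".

(1, 4)

E is separable, so gradient descent decouples: x follows -∂E/∂x, y follows -∂E/∂y.
∂E/∂x = -12(x - 4)(x - 1)(x + 4); at x=0 this is -192, so x increases.
∂E/∂y = 3y(y - 4); at y=2 this is -12, so y increases.
x converges to its nearest critical value 1 (a local min of the x-part); y converges to 4. The iterate converges to (1, 4).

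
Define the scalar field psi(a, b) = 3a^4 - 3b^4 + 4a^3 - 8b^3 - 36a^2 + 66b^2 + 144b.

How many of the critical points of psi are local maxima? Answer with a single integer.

2

psi separates as a function of a plus a function of b, so ∇psi=0 decouples.
∂psi/∂a = 12a(a - 2)(a + 3) = 0 at a ∈ {-3, 0, 2}; ∂psi/∂b = -12(b - 3)(b + 1)(b + 4) = 0 at b ∈ {-4, -1, 3}.
The Hessian is diagonal: diag(psi_aa, psi_bb). Second derivatives: psi_aa(-3)=180, psi_aa(0)=-72, psi_aa(2)=120; psi_bb(-4)=-252, psi_bb(-1)=144, psi_bb(3)=-336.
Local maxima occur where both diagonal entries negative: (0, -4), (0, 3). Count: 2.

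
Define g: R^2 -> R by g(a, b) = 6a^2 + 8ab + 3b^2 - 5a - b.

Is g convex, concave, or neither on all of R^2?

convex

g is quadratic, so its Hessian is the constant matrix H = [[12, 8], [8, 6]].
det(H) = 8, tr(H) = 18.
det(H) > 0 and tr(H) > 0, so H is positive definite everywhere: convex.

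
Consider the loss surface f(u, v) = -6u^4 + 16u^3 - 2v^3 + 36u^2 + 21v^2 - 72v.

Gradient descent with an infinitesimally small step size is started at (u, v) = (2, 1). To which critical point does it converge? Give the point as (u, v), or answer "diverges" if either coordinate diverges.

(0, 3)

f is separable, so gradient descent decouples: u follows -∂f/∂u, v follows -∂f/∂v.
∂f/∂u = -24u(u - 3)(u + 1); at u=2 this is 144, so u decreases.
∂f/∂v = -6(v - 4)(v - 3); at v=1 this is -36, so v increases.
u converges to its nearest critical value 0 (a local min of the u-part); v converges to 3. The iterate converges to (0, 3).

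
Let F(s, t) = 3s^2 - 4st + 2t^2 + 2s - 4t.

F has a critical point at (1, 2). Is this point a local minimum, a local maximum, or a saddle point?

The Hessian of F is constant: H = [[6, -4], [-4, 4]].
det(H) = 6·4 − (-4)² = 8.
det(H) > 0 and tr(H) = 10 > 0, so H is positive definite and the point is a local minimum.

local minimum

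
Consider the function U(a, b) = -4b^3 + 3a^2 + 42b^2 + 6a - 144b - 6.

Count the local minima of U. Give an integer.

U separates as a function of a plus a function of b, so ∇U=0 decouples.
∂U/∂a = 6(a + 1) = 0 at a ∈ {-1}; ∂U/∂b = -12(b - 4)(b - 3) = 0 at b ∈ {3, 4}.
The Hessian is diagonal: diag(U_aa, U_bb). Second derivatives: U_aa(-1)=6; U_bb(3)=12, U_bb(4)=-12.
Local minima occur where both diagonal entries positive: (-1, 3). Count: 1.

1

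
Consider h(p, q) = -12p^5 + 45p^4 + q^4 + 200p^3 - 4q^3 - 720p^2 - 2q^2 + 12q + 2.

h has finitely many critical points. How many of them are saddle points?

h separates as a function of p plus a function of q, so ∇h=0 decouples.
∂h/∂p = -60p(p - 4)(p - 2)(p + 3) = 0 at p ∈ {-3, 0, 2, 4}; ∂h/∂q = 4(q - 3)(q - 1)(q + 1) = 0 at q ∈ {-1, 1, 3}.
The Hessian is diagonal: diag(h_pp, h_qq). Second derivatives: h_pp(-3)=6300, h_pp(0)=-1440, h_pp(2)=1200, h_pp(4)=-3360; h_qq(-1)=32, h_qq(1)=-16, h_qq(3)=32.
Saddle points occur where the two diagonal entries have opposite signs: (-3, 1), (0, -1), (0, 3), (2, 1), (4, -1), (4, 3). Count: 6.

6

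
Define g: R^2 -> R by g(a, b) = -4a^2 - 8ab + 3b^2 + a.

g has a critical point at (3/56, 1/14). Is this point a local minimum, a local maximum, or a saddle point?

The Hessian of g is constant: H = [[-8, -8], [-8, 6]].
det(H) = (-8)·6 − (-8)² = -112.
Since det(H) < 0, H is indefinite and the critical point is a saddle point.

saddle point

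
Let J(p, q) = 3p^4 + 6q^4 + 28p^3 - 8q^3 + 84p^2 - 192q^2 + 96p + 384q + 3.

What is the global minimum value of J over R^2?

-2621

J(p,q) separates as A(p) + B(q) + 3, so its minimum is min A + min B + 3.
A'(p) = 12(p + 1)(p + 2)(p + 4) vanishes at p ∈ {-4, -2, -1}; B'(q) = 24(q - 4)(q - 1)(q + 4) vanishes at q ∈ {-4, 1, 4}.
Local minima of A (where A''>0): A(-4)=-64, A(-1)=-37. Local minima of B: B(-4)=-2560, B(4)=-512.
So the global minimum of J is A(-4) + B(-4) + 3 = -64 − 2560 + 3 = -2621, attained at (-4, -4).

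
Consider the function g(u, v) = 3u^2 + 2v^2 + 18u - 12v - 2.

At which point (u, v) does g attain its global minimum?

(-3, 3)

g(u,v) separates as P(u) + Q(v) − 2, so its minimum is min P + min Q − 2.
P'(u) = 6u + 18 vanishes at u ∈ {-3}; Q'(v) = 4v - 12 vanishes at v ∈ {3}.
Local minima of P (where P''>0): P(-3)=-27. Local minima of Q: Q(3)=-18.
So the global minimum of g is P(-3) + Q(3) − 2 = -27 − 18 − 2 = -47, attained at (-3, 3).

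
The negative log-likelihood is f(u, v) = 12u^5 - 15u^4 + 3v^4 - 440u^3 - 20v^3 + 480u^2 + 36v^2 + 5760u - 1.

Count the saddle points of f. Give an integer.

f separates as a function of u plus a function of v, so ∇f=0 decouples.
∂f/∂u = 60(u - 4)(u - 3)(u + 2)(u + 4) = 0 at u ∈ {-4, -2, 3, 4}; ∂f/∂v = 12v(v - 3)(v - 2) = 0 at v ∈ {0, 2, 3}.
The Hessian is diagonal: diag(f_uu, f_vv). Second derivatives: f_uu(-4)=-6720, f_uu(-2)=3600, f_uu(3)=-2100, f_uu(4)=2880; f_vv(0)=72, f_vv(2)=-24, f_vv(3)=36.
Saddle points occur where the two diagonal entries have opposite signs: (-4, 0), (-4, 3), (-2, 2), (3, 0), (3, 3), (4, 2). Count: 6.

6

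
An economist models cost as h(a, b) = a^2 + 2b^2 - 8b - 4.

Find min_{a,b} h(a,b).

-12

h(a,b) separates as P(a) + Q(b) − 4, so its minimum is min P + min Q − 4.
P'(a) = 2a vanishes at a ∈ {0}; Q'(b) = 4b - 8 vanishes at b ∈ {2}.
Local minima of P (where P''>0): P(0)=0. Local minima of Q: Q(2)=-8.
So the global minimum of h is P(0) + Q(2) − 4 = 0 − 8 − 4 = -12, attained at (0, 2).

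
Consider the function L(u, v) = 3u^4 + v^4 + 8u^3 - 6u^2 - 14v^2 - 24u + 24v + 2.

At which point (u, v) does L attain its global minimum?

(1, -3)

L(u,v) separates as P(u) + Q(v) + 2, so its minimum is min P + min Q + 2.
P'(u) = 12(u - 1)(u + 1)(u + 2) vanishes at u ∈ {-2, -1, 1}; Q'(v) = 4(v - 2)(v - 1)(v + 3) vanishes at v ∈ {-3, 1, 2}.
Local minima of P (where P''>0): P(-2)=8, P(1)=-19. Local minima of Q: Q(-3)=-117, Q(2)=8.
So the global minimum of L is P(1) + Q(-3) + 2 = -19 − 117 + 2 = -134, attained at (1, -3).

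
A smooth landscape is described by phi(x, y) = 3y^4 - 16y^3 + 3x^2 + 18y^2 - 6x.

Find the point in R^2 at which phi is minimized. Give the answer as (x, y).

(1, 3)

phi(x,y) separates as P(x) + Q(y), so its minimum is min P + min Q.
P'(x) = 6x - 6 vanishes at x ∈ {1}; Q'(y) = 12y(y - 3)(y - 1) vanishes at y ∈ {0, 1, 3}.
Local minima of P (where P''>0): P(1)=-3. Local minima of Q: Q(0)=0, Q(3)=-27.
So the global minimum of phi is P(1) + Q(3) = -3 − 27 = -30, attained at (1, 3).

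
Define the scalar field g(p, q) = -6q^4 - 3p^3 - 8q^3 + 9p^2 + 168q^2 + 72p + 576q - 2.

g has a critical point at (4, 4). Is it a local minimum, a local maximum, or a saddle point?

The mixed partial ∂²g/∂p∂q is 0, so the Hessian at any point is diag(g_pp, g_qq) = diag(18(-p + 1), 24(-3q^2 - 2q + 14)).
At (4, 4): H = diag(-54, -1008).
Both eigenvalues are negative, so H is negative definite: a local maximum.

local maximum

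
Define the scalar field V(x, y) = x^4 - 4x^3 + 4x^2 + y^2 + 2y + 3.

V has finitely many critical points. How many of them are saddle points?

V separates as a function of x plus a function of y, so ∇V=0 decouples.
∂V/∂x = 4x(x - 2)(x - 1) = 0 at x ∈ {0, 1, 2}; ∂V/∂y = 2(y + 1) = 0 at y ∈ {-1}.
The Hessian is diagonal: diag(V_xx, V_yy). Second derivatives: V_xx(0)=8, V_xx(1)=-4, V_xx(2)=8; V_yy(-1)=2.
Saddle points occur where the two diagonal entries have opposite signs: (1, -1). Count: 1.

1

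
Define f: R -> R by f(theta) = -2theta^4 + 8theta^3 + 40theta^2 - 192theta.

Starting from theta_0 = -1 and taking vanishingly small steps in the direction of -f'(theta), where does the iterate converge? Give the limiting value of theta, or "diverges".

f'(theta) = -8(theta - 4)(theta - 2)(theta + 3), so f'(-1) = -240.
Gradient descent moves in the -f' direction, i.e. theta is increasing.
The nearest critical point in that direction is theta = 2, where f'' = 80 > 0 (a local minimum). The iterate converges there.

2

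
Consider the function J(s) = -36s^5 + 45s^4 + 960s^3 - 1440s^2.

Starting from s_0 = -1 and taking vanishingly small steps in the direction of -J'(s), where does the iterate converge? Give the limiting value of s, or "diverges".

J'(s) = -180s(s - 4)(s - 1)(s + 4), so J'(-1) = 5400.
Gradient descent moves in the -J' direction, i.e. s is decreasing.
The nearest critical point in that direction is s = -4, where J'' = 28800 > 0 (a local minimum). The iterate converges there.

-4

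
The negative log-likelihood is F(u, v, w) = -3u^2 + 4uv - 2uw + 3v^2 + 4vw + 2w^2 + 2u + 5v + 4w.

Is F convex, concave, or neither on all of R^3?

neither

F is quadratic, so its Hessian is the constant matrix H = [[-6, 4, -2], [4, 6, 4], [-2, 4, 4]].
Leading principal minors: -6, -52, -200.
Neither pattern holds ⇒ H is indefinite ⇒ neither convex nor concave.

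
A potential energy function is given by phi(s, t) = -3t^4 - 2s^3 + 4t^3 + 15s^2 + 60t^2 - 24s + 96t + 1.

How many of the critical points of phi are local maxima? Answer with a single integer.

phi separates as a function of s plus a function of t, so ∇phi=0 decouples.
∂phi/∂s = -6(s - 4)(s - 1) = 0 at s ∈ {1, 4}; ∂phi/∂t = -12(t - 4)(t + 1)(t + 2) = 0 at t ∈ {-2, -1, 4}.
The Hessian is diagonal: diag(phi_ss, phi_tt). Second derivatives: phi_ss(1)=18, phi_ss(4)=-18; phi_tt(-2)=-72, phi_tt(-1)=60, phi_tt(4)=-360.
Local maxima occur where both diagonal entries negative: (4, -2), (4, 4). Count: 2.

2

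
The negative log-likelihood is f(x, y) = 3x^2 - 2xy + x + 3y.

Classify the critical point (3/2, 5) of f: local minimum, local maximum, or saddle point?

saddle point

The Hessian of f is constant: H = [[6, -2], [-2, 0]].
det(H) = 6·0 − (-2)² = -4.
Since det(H) < 0, H is indefinite and the critical point is a saddle point.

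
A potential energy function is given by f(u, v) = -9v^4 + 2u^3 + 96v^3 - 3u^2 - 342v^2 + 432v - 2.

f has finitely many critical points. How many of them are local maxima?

f separates as a function of u plus a function of v, so ∇f=0 decouples.
∂f/∂u = 6u(u - 1) = 0 at u ∈ {0, 1}; ∂f/∂v = -36(v - 4)(v - 3)(v - 1) = 0 at v ∈ {1, 3, 4}.
The Hessian is diagonal: diag(f_uu, f_vv). Second derivatives: f_uu(0)=-6, f_uu(1)=6; f_vv(1)=-216, f_vv(3)=72, f_vv(4)=-108.
Local maxima occur where both diagonal entries negative: (0, 1), (0, 4). Count: 2.

2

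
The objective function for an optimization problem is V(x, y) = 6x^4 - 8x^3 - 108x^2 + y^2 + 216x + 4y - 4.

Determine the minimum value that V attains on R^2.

-926

V(x,y) separates as P(x) + Q(y) − 4, so its minimum is min P + min Q − 4.
P'(x) = 24(x - 3)(x - 1)(x + 3) vanishes at x ∈ {-3, 1, 3}; Q'(y) = 2y + 4 vanishes at y ∈ {-2}.
Local minima of P (where P''>0): P(-3)=-918, P(3)=-54. Local minima of Q: Q(-2)=-4.
So the global minimum of V is P(-3) + Q(-2) − 4 = -918 − 4 − 4 = -926, attained at (-3, -2).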